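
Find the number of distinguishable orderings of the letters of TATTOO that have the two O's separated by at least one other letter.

There are 6!/(3!·2!) = 60 arrangements of TATTOO in total.
Arrangements with the O's together: treat OO as one letter, giving (5)!/(3!) = 20.
Hence 60 − 20 = 40.

40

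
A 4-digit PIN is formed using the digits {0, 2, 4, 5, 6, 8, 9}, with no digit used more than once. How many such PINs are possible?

840

This is a permutation of 4 out of 7: P(7,4) = 7!/3!.
7 × 6 × 5 × 4 = 840.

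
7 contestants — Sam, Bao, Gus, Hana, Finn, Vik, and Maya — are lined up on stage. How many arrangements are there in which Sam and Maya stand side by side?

1440

Glue Sam and Maya into one block (2 internal orders), leaving 6 units to arrange in a row.
That gives 2 × 6! = 2 × 720 = 1440.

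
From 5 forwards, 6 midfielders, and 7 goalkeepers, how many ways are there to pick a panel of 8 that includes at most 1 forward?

Split by how many forwards are chosen (0 through 1).
Sum: C(5,0)·C(13,8) + C(5,1)·C(13,7) = 1287 + 8580 = 9867.

9867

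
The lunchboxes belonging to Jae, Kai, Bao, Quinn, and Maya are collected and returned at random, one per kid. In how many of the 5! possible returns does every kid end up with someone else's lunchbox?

44

This is the derangement count D_5: permutations of 5 items with no fixed point.
By inclusion–exclusion this is Σ_{j=0}^{5} (−1)^j C(5,j)·(5−j)!.
Computing: 120 − 120 + 60 − 20 + 5 − 1 = 44.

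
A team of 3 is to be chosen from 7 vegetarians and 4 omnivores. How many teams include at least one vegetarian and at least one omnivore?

Total 3-person selections from all 11: C(11,3) = 165.
Selections missing a whole group: no vegetarians → C(4,3) = 4; no omnivores → C(7,3) = 35.
Both groups omitted at once is impossible, so 165 − 39 = 126.

126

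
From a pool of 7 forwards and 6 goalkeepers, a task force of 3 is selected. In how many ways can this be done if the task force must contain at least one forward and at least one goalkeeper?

Total 3-person selections from all 13: C(13,3) = 286.
Selections missing a whole group: no forwards → C(6,3) = 20; no goalkeepers → C(7,3) = 35.
Both groups omitted at once is impossible, so 286 − 55 = 231.

231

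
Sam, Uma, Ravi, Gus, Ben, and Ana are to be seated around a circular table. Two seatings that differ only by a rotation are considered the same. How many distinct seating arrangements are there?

Seat Sam anywhere (absorbing the rotational symmetry), then permute the other 5: (5)! = 120.

120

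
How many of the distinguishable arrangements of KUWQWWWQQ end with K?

280

Fix K in the last position and arrange the remaining 8 letters.
Those 8 letters have Q appearing 3 times and W appearing 4 times, giving (8)!/(4!·3!) = 280.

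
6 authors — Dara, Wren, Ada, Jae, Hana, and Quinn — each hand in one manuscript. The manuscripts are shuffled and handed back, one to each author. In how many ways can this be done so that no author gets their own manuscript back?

Let Aᵢ be the assignments in which author i gets their own manuscript. We want the size of the complement of A₁∪…∪A_6.
By inclusion–exclusion this is Σ_{j=0}^{6} (−1)^j C(6,j)·(6−j)!.
Computing: 720 − 720 + 360 − 120 + 30 − 6 + 1 = 265.

265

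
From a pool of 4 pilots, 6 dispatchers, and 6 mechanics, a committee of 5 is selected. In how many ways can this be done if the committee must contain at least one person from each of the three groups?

With no constraint there are C(16,5) = 4368 possible selections.
Selections missing a whole group: no pilots → C(12,5) = 792; no dispatchers → C(10,5) = 252; no mechanics → C(10,5) = 252.
Add back selections omitting two groups (i.e. drawn from a single group): C(4,5) + C(6,5) + C(6,5) = 12.
By inclusion–exclusion: 4368 − 1296 + 12 = 3084.

3084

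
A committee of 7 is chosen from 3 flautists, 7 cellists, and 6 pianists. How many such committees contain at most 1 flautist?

Split by how many flautists are chosen (0 through 1).
Sum: C(3,0)·C(13,7) + C(3,1)·C(13,6) = 1716 + 5148 = 6864.

6864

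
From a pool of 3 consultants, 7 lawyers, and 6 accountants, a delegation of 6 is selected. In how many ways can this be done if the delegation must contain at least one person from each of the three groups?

Total 6-person selections from all 16: C(16,6) = 8008.
Selections missing a whole group: no consultants → C(13,6) = 1716; no lawyers → C(9,6) = 84; no accountants → C(10,6) = 210.
Add back selections omitting two groups (i.e. drawn from a single group): C(3,6) + C(7,6) + C(6,6) = 8.
By inclusion–exclusion: 8008 − 2010 + 8 = 6006.

6006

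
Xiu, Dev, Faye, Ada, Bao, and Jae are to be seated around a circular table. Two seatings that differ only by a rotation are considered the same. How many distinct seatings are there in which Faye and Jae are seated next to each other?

Treat {Faye, Jae} as one unit (2 internal orders) and seat the resulting 5 units around the table: (4)! circular arrangements.
So 2 × (4)! = 2 × 24 = 48.

48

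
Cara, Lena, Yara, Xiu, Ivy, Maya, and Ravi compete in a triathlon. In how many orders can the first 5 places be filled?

This is an ordered selection of 5 from 7: P(7,5).
That gives 7 × 6 × 5 × 4 × 3 = 2520.

2520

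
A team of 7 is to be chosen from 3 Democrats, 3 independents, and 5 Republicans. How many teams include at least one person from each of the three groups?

314

Unrestricted: C(11,7) = 330 ways to pick any 7 of the 11.
Subtract selections that omit an entire group: no Democrats → C(8,7) = 8; no independents → C(8,7) = 8; no Republicans → C(6,7) = 0.
Add back selections omitting two groups (i.e. drawn from a single group): C(3,7) + C(3,7) + C(5,7) = 0.
By inclusion–exclusion: 330 − 16 + 0 = 314.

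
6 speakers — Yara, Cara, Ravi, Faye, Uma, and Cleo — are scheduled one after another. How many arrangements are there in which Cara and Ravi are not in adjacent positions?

Of the 6! = 720 arrangements, those with Cara and Ravi adjacent number 2 × 5! = 240 (treat the pair as a block with 2 internal orders).
So 720 − 240 = 480 arrangements keep them apart.

480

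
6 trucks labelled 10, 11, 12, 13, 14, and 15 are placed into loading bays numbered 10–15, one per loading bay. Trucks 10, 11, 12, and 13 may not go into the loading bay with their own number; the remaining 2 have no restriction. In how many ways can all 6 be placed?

Let Aᵢ (for 10 ≤ i ≤ 13) be the placements that put truck i in its forbidden loading bay. Any j of these fix j positions, leaving (6−j)! ways to fill the rest, and there are C(4,j) ways to pick which j.
By inclusion–exclusion, the number of valid placements is Σ_{j=0}^{4} (−1)^j C(4,j)·(6−j)!.
Computing: 720 − 480 + 144 − 24 + 2 = 362.

362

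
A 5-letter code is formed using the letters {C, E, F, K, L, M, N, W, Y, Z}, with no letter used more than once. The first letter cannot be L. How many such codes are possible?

27216

The first letter has 10−1 = 9 choices (anything except L).
The remaining 4 letters are filled from the other 9 symbols without repetition: 9 × 8 × 7 × 6 = 3024.
Total: 9 × 3024 = 27216.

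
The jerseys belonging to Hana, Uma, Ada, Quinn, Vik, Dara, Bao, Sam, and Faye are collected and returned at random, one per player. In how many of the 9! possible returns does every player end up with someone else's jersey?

Count assignments avoiding every fixed point. For any j of the 9 players fixed to their old jersey, the other 9−j can be arranged in (9−j)! ways.
By inclusion–exclusion this is Σ_{j=0}^{9} (−1)^j C(9,j)·(9−j)!.
Computing: 362880 − 362880 + 181440 − 60480 + 15120 − 3024 + 504 − 72 + 9 − 1 = 133496.

133496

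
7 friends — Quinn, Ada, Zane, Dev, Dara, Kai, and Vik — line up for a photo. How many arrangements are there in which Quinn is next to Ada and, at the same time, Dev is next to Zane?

480

Treat {Quinn,Ada} as one block (2 orders) and {Dev,Zane} as another (2 orders).
That leaves 5 units to arrange: 2 × 2 × 5! = 4 × 120 = 480.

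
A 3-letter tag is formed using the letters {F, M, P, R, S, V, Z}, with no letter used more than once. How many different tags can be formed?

210

This is a permutation of 3 out of 7: P(7,3) = 7!/4!.
7 × 6 × 5 = 210.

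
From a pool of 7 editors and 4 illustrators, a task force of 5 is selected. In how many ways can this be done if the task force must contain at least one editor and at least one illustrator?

441

With no constraint there are C(11,5) = 462 possible selections.
Selections missing a whole group: no editors → C(4,5) = 0; no illustrators → C(7,5) = 21.
Both groups omitted at once is impossible, so 462 − 21 = 441.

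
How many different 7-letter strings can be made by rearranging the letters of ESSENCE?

420

Letter multiplicities in ESSENCE: C×1, E×3, N×1, S×2.
The number of distinct arrangements is 7!/(3!·2!) = 5040/12 = 420.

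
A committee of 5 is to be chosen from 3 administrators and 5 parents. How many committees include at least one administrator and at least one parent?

With no constraint there are C(8,5) = 56 possible selections.
Subtract selections that omit an entire group: no administrators → C(5,5) = 1; no parents → C(3,5) = 0.
Both groups omitted at once is impossible, so 56 − 1 = 55.

55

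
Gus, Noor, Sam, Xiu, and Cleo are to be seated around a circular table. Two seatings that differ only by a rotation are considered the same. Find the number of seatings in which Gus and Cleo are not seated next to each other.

12

Without the restriction there are (4)! = 24 seatings.
Seatings with Gus beside Cleo: treat them as a block with 2 internal orders, giving 2 × (3)! = 12.
Subtracting, 24 − 12 = 12.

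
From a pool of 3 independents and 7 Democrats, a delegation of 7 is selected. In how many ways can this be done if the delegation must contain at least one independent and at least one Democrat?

With no constraint there are C(10,7) = 120 possible selections.
Subtract selections that omit an entire group: no independents → C(7,7) = 1; no Democrats → C(3,7) = 0.
Both groups omitted at once is impossible, so 120 − 1 = 119.

119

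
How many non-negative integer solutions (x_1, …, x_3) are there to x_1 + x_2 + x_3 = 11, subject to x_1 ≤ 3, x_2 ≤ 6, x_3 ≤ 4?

6

Ignoring the caps, the number of non-negative solutions to x_1+…+x_3 = 11 is C(13,2) = 78.
Subtract solutions that violate a single cap (substitute x_i' = x_i − (cap_i+1)): x_1 ≥ 4 gives C(9,2) = 36; x_2 ≥ 7 gives C(6,2) = 15; x_3 ≥ 5 gives C(8,2) = 28. Together 79.
Add back pairs where two caps are both exceeded: 1 + 6 + 0 = 7.
By inclusion–exclusion the count is 78 − 79 + 7 = 6.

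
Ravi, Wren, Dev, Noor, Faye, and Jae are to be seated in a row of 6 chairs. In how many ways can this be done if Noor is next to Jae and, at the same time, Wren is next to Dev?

Treat {Noor,Jae} as one block (2 orders) and {Wren,Dev} as another (2 orders).
That leaves 4 units to arrange: 2 × 2 × 4! = 4 × 24 = 96.

96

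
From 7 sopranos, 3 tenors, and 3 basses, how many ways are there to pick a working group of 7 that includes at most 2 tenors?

Split by how many tenors are chosen (0 through 2).
Sum: C(3,0)·C(10,7) + C(3,1)·C(10,6) + C(3,2)·C(10,5) = 120 + 630 + 756 = 1506.

1506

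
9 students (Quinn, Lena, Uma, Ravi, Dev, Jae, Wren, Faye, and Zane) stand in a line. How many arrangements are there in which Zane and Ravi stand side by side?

Place the 7 others and the Zane-Ravi pair as 8 objects in a line; the pair has 2 internal arrangements.
So the count is 2·(8)! = 80640.

80640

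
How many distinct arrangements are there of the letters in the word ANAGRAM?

ANAGRAM has 7 letters with A appearing 3 times.
Dividing 7! = 5040 by 3! = 6 for the repeated letters gives 840.

840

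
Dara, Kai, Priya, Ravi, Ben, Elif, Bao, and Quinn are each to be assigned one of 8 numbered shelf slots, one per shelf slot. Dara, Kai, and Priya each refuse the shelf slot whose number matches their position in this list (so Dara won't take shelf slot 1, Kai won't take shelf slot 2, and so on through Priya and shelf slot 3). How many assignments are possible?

27240

Let Aᵢ (for i ∈ {1, 2, 3}) be the placements that put person i in their forbidden shelf slot. Any j of these fix j positions, leaving (8−j)! ways to fill the rest, and there are C(3,j) ways to pick which j.
By inclusion–exclusion, the number of valid placements is Σ_{j=0}^{3} (−1)^j C(3,j)·(8−j)!.
Computing: 40320 − 15120 + 2160 − 120 = 27240.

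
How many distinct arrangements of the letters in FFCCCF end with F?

10

With the last slot taken by F, it remains to arrange the other 5 letters (FCCCF).
Those 5 letters have C appearing 3 times and F appearing twice, giving (5)!/(3!·2!) = 10.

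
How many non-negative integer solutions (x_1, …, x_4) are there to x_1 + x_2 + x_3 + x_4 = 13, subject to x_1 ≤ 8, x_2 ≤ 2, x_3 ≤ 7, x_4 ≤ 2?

45

By stars and bars, unrestricted non-negative solutions to x_1+…+x_4 = 13 number C(13+3,3) = 560.
Subtract solutions that violate a single cap (substitute x_i' = x_i − (cap_i+1)): x_1 ≥ 9 gives C(7,3) = 35; x_2 ≥ 3 gives C(13,3) = 286; x_3 ≥ 8 gives C(8,3) = 56; x_4 ≥ 3 gives C(13,3) = 286. Together 663.
Add back pairs where two caps are both exceeded: 4 + 0 + 4 + 10 + 120 + 10 = 148.
By inclusion–exclusion the count is 560 − 663 + 148 = 45.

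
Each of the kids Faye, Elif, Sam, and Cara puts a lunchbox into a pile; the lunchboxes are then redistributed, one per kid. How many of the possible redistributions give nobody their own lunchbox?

This is the derangement count D_4: permutations of 4 items with no fixed point.
By inclusion–exclusion this is Σ_{j=0}^{4} (−1)^j C(4,j)·(4−j)!.
Computing: 24 − 24 + 12 − 4 + 1 = 9.

9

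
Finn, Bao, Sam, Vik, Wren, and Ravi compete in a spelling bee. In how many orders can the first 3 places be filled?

There are 6 choices for 1st place, 5 for 2nd, and 4 for 3rd.
That gives 6 × 5 × 4 = 120.

120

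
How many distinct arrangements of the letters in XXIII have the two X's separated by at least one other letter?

6

There are 5!/(3!·2!) = 10 arrangements of XXIII in total.
If the two X's are adjacent, glue them into one block, leaving 4 items to arrange: (4)!/(3!) = 4 ways.
Subtracting, 10 − 4 = 6 arrangements keep the X's apart.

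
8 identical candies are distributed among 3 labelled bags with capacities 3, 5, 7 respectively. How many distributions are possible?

By stars and bars, unrestricted non-negative solutions to x_1+…+x_3 = 8 number C(8+2,2) = 45.
Subtract solutions that violate a single cap (substitute x_i' = x_i − (cap_i+1)): x_1 ≥ 4 gives C(6,2) = 15; x_2 ≥ 6 gives C(4,2) = 6; x_3 ≥ 8 gives C(2,2) = 1. Together 22.
No two caps can be exceeded simultaneously, so the pair terms are all 0.
By inclusion–exclusion the count is 45 − 22 + 0 = 23.

23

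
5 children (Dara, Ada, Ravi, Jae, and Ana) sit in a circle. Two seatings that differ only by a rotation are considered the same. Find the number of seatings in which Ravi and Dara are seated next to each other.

12

Treat {Ravi, Dara} as one unit (2 internal orders) and seat the resulting 4 units around the table: (3)! circular arrangements.
So 2 × (3)! = 2 × 6 = 12.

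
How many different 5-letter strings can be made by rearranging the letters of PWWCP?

30

The 5 letters of PWWCP have repeats: P appearing twice and W appearing twice.
Dividing 5! = 120 by 2!·2! = 4 for the repeated letters gives 30.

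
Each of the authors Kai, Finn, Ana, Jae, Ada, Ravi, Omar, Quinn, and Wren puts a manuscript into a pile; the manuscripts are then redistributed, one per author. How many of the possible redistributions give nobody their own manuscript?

Count assignments avoiding every fixed point. For any j of the 9 authors fixed to their own manuscript, the other 9−j can be arranged in (9−j)! ways.
By inclusion–exclusion this is Σ_{j=0}^{9} (−1)^j C(9,j)·(9−j)!.
Computing: 362880 − 362880 + 181440 − 60480 + 15120 − 3024 + 504 − 72 + 9 − 1 = 133496.

133496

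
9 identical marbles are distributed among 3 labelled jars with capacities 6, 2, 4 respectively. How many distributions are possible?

9

Without the upper bounds there are C(11,2) = 55 ways to split 9 among 3 jars.
Subtract solutions that violate a single cap (substitute x_i' = x_i − (cap_i+1)): x_1 ≥ 7 gives C(4,2) = 6; x_2 ≥ 3 gives C(8,2) = 28; x_3 ≥ 5 gives C(6,2) = 15. Together 49.
Add back pairs where two caps are both exceeded: 0 + 0 + 3 = 3.
By inclusion–exclusion the count is 55 − 49 + 3 = 9.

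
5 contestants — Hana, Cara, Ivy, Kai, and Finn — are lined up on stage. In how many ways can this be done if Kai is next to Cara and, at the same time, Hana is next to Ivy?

24

Treat {Kai,Cara} as one block (2 orders) and {Hana,Ivy} as another (2 orders).
That leaves 3 units to arrange: 2 × 2 × 3! = 4 × 6 = 24.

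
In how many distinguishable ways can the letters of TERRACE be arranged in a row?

1260

TERRACE has 7 letters with E appearing twice and R appearing twice.
Dividing 7! = 5040 by 2!·2! = 4 for the repeated letters gives 1260.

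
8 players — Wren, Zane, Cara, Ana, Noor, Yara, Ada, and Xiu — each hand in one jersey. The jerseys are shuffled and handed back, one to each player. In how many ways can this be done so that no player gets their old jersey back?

Count assignments avoiding every fixed point. For any j of the 8 players fixed to their old jersey, the other 8−j can be arranged in (8−j)! ways.
By inclusion–exclusion this is Σ_{j=0}^{8} (−1)^j C(8,j)·(8−j)!.
Computing: 40320 − 40320 + 20160 − 6720 + 1680 − 336 + 56 − 8 + 1 = 14833.

14833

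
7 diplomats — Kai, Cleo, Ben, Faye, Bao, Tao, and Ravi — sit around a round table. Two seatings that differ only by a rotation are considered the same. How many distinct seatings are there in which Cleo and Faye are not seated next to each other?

480

All circular seatings of 7 people number (6)! = 720.
Seatings with Cleo beside Faye: treat them as a block with 2 internal orders, giving 2 × (5)! = 240.
Subtracting, 720 − 240 = 480.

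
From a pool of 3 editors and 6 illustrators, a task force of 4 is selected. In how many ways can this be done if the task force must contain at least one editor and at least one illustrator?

111

With no constraint there are C(9,4) = 126 possible selections.
Selections missing a whole group: no editors → C(6,4) = 15; no illustrators → C(3,4) = 0.
Both groups omitted at once is impossible, so 126 − 15 = 111.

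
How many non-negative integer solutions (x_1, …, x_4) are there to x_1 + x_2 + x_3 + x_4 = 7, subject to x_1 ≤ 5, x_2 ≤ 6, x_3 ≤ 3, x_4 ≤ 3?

75

Ignoring the caps, the number of non-negative solutions to x_1+…+x_4 = 7 is C(10,3) = 120.
Subtract solutions that violate a single cap (substitute x_i' = x_i − (cap_i+1)): x_1 ≥ 6 gives C(4,3) = 4; x_2 ≥ 7 gives C(3,3) = 1; x_3 ≥ 4 gives C(6,3) = 20; x_4 ≥ 4 gives C(6,3) = 20. Together 45.
No two caps can be exceeded simultaneously, so the pair terms are all 0.
By inclusion–exclusion the count is 120 − 45 + 0 = 75.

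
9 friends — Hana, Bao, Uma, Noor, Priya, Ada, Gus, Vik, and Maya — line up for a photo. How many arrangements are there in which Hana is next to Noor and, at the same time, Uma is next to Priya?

20160

Treat {Hana,Noor} as one block (2 orders) and {Uma,Priya} as another (2 orders).
That leaves 7 units to arrange: 2 × 2 × 7! = 4 × 5040 = 20160.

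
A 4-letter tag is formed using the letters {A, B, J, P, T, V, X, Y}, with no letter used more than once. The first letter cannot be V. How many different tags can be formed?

The first letter has 8−1 = 7 choices (anything except V).
The remaining 3 letters are filled from the other 7 symbols without repetition: 7 × 6 × 5 = 210.
Total: 7 × 210 = 1470.

1470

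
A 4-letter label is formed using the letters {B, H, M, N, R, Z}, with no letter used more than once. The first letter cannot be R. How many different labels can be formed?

300

The first letter has 6−1 = 5 choices (anything except R).
The remaining 3 letters are filled from the other 5 symbols without repetition: 5 × 4 × 3 = 60.
Total: 5 × 60 = 300.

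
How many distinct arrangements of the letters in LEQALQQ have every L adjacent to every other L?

120

Treat the 2 copies of L as a single block. The multiset to arrange is then {LL, A, E, Q, Q, Q}, 6 items in all.
That gives (6)!/(3!) = 120 arrangements.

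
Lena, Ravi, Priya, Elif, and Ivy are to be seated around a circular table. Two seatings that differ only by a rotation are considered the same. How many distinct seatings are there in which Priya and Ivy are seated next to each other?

Glue Priya and Ivy into a block (2 internal orders). Seating 4 units around a circle gives (3)! arrangements.
So 2 × (3)! = 2 × 6 = 12.

12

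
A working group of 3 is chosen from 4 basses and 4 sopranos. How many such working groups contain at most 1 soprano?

28

Split by how many sopranos are chosen (0 through 1).
Sum: C(4,0)·C(4,3) + C(4,1)·C(4,2) = 4 + 24 = 28.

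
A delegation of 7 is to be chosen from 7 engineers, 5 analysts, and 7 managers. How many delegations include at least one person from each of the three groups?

Total 7-person selections from all 19: C(19,7) = 50388.
Selections missing a whole group: no engineers → C(12,7) = 792; no analysts → C(14,7) = 3432; no managers → C(12,7) = 792.
Add back selections omitting two groups (i.e. drawn from a single group): C(7,7) + C(5,7) + C(7,7) = 2.
By inclusion–exclusion: 50388 − 5016 + 2 = 45374.

45374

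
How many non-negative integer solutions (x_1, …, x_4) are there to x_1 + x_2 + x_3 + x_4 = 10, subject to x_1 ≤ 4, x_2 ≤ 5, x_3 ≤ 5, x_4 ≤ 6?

Ignoring the caps, the number of non-negative solutions to x_1+…+x_4 = 10 is C(13,3) = 286.
Subtract solutions that violate a single cap (substitute x_i' = x_i − (cap_i+1)): x_1 ≥ 5 gives C(8,3) = 56; x_2 ≥ 6 gives C(7,3) = 35; x_3 ≥ 6 gives C(7,3) = 35; x_4 ≥ 7 gives C(6,3) = 20. Together 146.
No two caps can be exceeded simultaneously, so the pair terms are all 0.
By inclusion–exclusion the count is 286 − 146 + 0 = 140.

140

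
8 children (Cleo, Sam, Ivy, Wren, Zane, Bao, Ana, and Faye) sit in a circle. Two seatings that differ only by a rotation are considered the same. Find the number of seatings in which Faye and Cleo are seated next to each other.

1440

Treat {Faye, Cleo} as one unit (2 internal orders) and seat the resulting 7 units around the table: (6)! circular arrangements.
So 2 × (6)! = 2 × 720 = 1440.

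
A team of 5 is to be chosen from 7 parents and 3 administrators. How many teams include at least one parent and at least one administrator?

Total 5-person selections from all 10: C(10,5) = 252.
Subtract selections that omit an entire group: no parents → C(3,5) = 0; no administrators → C(7,5) = 21.
Both groups omitted at once is impossible, so 252 − 21 = 231.

231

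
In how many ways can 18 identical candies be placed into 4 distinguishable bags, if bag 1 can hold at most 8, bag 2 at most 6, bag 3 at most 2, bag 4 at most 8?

Ignoring the caps, the number of non-negative solutions to x_1+…+x_4 = 18 is C(21,3) = 1330.
Subtract solutions that violate a single cap (substitute x_i' = x_i − (cap_i+1)): x_1 ≥ 9 gives C(12,3) = 220; x_2 ≥ 7 gives C(14,3) = 364; x_3 ≥ 3 gives C(18,3) = 816; x_4 ≥ 9 gives C(12,3) = 220. Together 1620.
Add back pairs where two caps are both exceeded: 10 + 84 + 1 + 165 + 10 + 84 = 354.
By inclusion–exclusion the count is 1330 − 1620 + 354 = 64.

64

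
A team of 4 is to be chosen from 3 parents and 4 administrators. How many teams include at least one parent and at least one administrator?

34

With no constraint there are C(7,4) = 35 possible selections.
Selections missing a whole group: no parents → C(4,4) = 1; no administrators → C(3,4) = 0.
Both groups omitted at once is impossible, so 35 − 1 = 34.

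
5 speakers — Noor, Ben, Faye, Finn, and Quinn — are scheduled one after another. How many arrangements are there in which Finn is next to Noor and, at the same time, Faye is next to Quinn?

Treat {Finn,Noor} as one block (2 orders) and {Faye,Quinn} as another (2 orders).
That leaves 3 units to arrange: 2 × 2 × 3! = 4 × 6 = 24.

24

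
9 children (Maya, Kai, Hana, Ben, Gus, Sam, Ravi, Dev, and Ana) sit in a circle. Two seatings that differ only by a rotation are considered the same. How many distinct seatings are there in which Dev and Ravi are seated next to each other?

Glue Dev and Ravi into a block (2 internal orders). Seating 8 units around a circle gives (7)! arrangements.
So 2 × (7)! = 2 × 5040 = 10080.

10080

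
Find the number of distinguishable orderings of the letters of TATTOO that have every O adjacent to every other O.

Treat the 2 copies of O as a single block. The multiset to arrange is then {OO, A, T, T, T}, 5 items in all.
That gives (5)!/(3!) = 20 arrangements.

20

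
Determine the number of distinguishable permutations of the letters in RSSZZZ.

60

Letter multiplicities in RSSZZZ: R×1, S×2, Z×3.
The number of distinct arrangements is 6!/(3!·2!) = 720/12 = 60.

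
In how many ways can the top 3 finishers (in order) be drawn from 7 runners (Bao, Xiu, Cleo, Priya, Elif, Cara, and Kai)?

There are 7 choices for 1st place, 6 for 2nd, and 5 for 3rd.
That gives 7 × 6 × 5 = 210.

210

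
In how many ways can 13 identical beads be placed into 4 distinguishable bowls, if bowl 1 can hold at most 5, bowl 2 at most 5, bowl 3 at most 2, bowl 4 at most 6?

By stars and bars, unrestricted non-negative solutions to x_1+…+x_4 = 13 number C(13+3,3) = 560.
Subtract solutions that violate a single cap (substitute x_i' = x_i − (cap_i+1)): x_1 ≥ 6 gives C(10,3) = 120; x_2 ≥ 6 gives C(10,3) = 120; x_3 ≥ 3 gives C(13,3) = 286; x_4 ≥ 7 gives C(9,3) = 84. Together 610.
Add back pairs where two caps are both exceeded: 4 + 35 + 1 + 35 + 1 + 20 = 96.
By inclusion–exclusion the count is 560 − 610 + 96 = 46.

46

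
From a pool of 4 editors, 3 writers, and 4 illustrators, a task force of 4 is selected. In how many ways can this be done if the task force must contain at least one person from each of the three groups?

With no constraint there are C(11,4) = 330 possible selections.
Selections missing a whole group: no editors → C(7,4) = 35; no writers → C(8,4) = 70; no illustrators → C(7,4) = 35.
Add back selections omitting two groups (i.e. drawn from a single group): C(4,4) + C(3,4) + C(4,4) = 2.
By inclusion–exclusion: 330 − 140 + 2 = 192.

192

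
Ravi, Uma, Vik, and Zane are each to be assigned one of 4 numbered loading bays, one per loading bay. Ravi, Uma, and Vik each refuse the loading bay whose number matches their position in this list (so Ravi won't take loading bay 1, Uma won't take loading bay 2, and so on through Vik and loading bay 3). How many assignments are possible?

11

Let Aᵢ (for i ∈ {1, 2, 3}) be the placements that put person i in their forbidden loading bay. Any j of these fix j positions, leaving (4−j)! ways to fill the rest, and there are C(3,j) ways to pick which j.
By inclusion–exclusion, the number of valid placements is Σ_{j=0}^{3} (−1)^j C(3,j)·(4−j)!.
Computing: 24 − 18 + 6 − 1 = 11.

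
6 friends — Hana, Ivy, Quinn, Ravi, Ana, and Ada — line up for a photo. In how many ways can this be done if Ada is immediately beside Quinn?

240

Treat {Ada, Quinn} as a single unit. There are 5 units to order, and the pair itself can be ordered 2 ways.
So the count is 2·(5)! = 240.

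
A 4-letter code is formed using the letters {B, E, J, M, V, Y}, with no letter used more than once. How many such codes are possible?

360

Choose and order 4 of the 6 symbols: the first letter has 6 options, the next 5, then 4, 3.
That product is 6 × 5 × 4 × 3 = 360.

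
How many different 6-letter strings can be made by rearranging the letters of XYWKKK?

120

Letter multiplicities in XYWKKK: K×3, W×1, X×1, Y×1.
So there are 6! / (3!) = 120 distinguishable arrangements.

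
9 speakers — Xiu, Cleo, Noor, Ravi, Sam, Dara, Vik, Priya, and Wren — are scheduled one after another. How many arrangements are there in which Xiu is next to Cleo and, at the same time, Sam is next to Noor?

Treat {Xiu,Cleo} as one block (2 orders) and {Sam,Noor} as another (2 orders).
That leaves 7 units to arrange: 2 × 2 × 7! = 4 × 5040 = 20160.

20160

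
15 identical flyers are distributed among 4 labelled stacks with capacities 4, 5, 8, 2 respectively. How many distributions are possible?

Ignoring the caps, the number of non-negative solutions to x_1+…+x_4 = 15 is C(18,3) = 816.
Subtract solutions that violate a single cap (substitute x_i' = x_i − (cap_i+1)): x_1 ≥ 5 gives C(13,3) = 286; x_2 ≥ 6 gives C(12,3) = 220; x_3 ≥ 9 gives C(9,3) = 84; x_4 ≥ 3 gives C(15,3) = 455. Together 1045.
Add back pairs where two caps are both exceeded: 35 + 4 + 120 + 1 + 84 + 20 = 264.
Subtract triples: 0 + 4 + 0 + 0 = 4.
By inclusion–exclusion the count is 816 − 1045 + 264 − 4 = 31.

31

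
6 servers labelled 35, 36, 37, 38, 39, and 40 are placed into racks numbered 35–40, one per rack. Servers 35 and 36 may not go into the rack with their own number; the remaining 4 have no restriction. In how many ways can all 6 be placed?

504

Let Aᵢ (for i ∈ {35, 36}) be the placements that put server i in its forbidden rack. Any j of these fix j positions, leaving (6−j)! ways to fill the rest, and there are C(2,j) ways to pick which j.
By inclusion–exclusion, the number of valid placements is Σ_{j=0}^{2} (−1)^j C(2,j)·(6−j)!.
Computing: 720 − 240 + 24 = 504.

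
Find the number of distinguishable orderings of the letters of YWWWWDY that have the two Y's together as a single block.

Treat the 2 copies of Y as a single block. The multiset to arrange is then {YY, D, W, W, W, W}, 6 items in all.
That gives (6)!/(4!) = 30 arrangements.

30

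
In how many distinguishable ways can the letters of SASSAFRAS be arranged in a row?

Letter multiplicities in SASSAFRAS: A×3, F×1, R×1, S×4.
So there are 9! / (4!·3!) = 2520 distinguishable arrangements.

2520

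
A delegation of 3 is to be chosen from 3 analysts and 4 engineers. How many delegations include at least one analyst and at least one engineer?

Unrestricted: C(7,3) = 35 ways to pick any 3 of the 7.
Subtract selections that omit an entire group: no analysts → C(4,3) = 4; no engineers → C(3,3) = 1.
Both groups omitted at once is impossible, so 35 − 5 = 30.

30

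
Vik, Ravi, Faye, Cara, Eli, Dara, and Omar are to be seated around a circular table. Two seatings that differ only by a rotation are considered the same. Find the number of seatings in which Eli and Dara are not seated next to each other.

All circular seatings of 7 people number (6)! = 720.
Seatings with Eli beside Dara: treat them as a block with 2 internal orders, giving 2 × (5)! = 240.
Subtracting, 720 − 240 = 480.

480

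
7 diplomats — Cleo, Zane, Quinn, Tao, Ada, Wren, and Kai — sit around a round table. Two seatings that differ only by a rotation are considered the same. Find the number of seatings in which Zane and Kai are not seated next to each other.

480

Without the restriction there are (6)! = 720 seatings.
Those with Zane next to Kai: fuse the pair into one unit and seat 6 units around a circle — 2·(5)! = 240.
Subtracting, 720 − 240 = 480.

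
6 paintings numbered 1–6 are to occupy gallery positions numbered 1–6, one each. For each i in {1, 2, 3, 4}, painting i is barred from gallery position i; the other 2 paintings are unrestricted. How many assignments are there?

Let Aᵢ (for 1 ≤ i ≤ 4) be the placements that put painting i in its forbidden gallery position. Any j of these fix j positions, leaving (6−j)! ways to fill the rest, and there are C(4,j) ways to pick which j.
By inclusion–exclusion, the number of valid placements is Σ_{j=0}^{4} (−1)^j C(4,j)·(6−j)!.
Computing: 720 − 480 + 144 − 24 + 2 = 362.

362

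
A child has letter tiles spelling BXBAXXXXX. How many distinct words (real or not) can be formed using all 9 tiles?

252

The 9 letters of BXBAXXXXX have repeats: B appearing twice and X appearing 6 times.
So there are 9! / (6!·2!) = 252 distinguishable arrangements.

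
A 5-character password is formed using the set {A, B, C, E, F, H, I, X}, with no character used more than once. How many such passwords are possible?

Choose and order 5 of the 8 symbols: the first character has 8 options, the next 7, and so on down to 4.
8 × 7 × 6 × 5 × 4 = 6720.

6720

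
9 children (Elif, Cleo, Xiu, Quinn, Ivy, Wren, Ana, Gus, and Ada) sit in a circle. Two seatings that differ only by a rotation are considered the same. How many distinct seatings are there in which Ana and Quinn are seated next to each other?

Treat {Ana, Quinn} as one unit (2 internal orders) and seat the resulting 8 units around the table: (7)! circular arrangements.
So 2 × (7)! = 2 × 5040 = 10080.

10080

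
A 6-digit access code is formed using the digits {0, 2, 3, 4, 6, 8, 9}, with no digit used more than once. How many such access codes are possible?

With no repetition, fill the 6 digits in order: 7 choices, then 6, down to 2.
That product is 7 × 6 × 5 × 4 × 3 × 2 = 5040.

5040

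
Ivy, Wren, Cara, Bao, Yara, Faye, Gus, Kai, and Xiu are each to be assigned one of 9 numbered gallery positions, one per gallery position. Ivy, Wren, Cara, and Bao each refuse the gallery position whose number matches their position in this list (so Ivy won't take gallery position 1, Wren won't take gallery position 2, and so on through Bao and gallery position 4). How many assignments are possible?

229080

Let Aᵢ (for 1 ≤ i ≤ 4) be the placements that put person i in their forbidden gallery position. Any j of these fix j positions, leaving (9−j)! ways to fill the rest, and there are C(4,j) ways to pick which j.
By inclusion–exclusion, the number of valid placements is Σ_{j=0}^{4} (−1)^j C(4,j)·(9−j)!.
Computing: 362880 − 161280 + 30240 − 2880 + 120 = 229080.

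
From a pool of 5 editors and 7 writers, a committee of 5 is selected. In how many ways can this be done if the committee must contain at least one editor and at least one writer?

Unrestricted: C(12,5) = 792 ways to pick any 5 of the 12.
Subtract selections that omit an entire group: no editors → C(7,5) = 21; no writers → C(5,5) = 1.
Both groups omitted at once is impossible, so 792 − 22 = 770.

770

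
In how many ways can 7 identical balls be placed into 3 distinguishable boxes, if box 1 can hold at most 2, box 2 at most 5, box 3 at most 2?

6

Ignoring the caps, the number of non-negative solutions to x_1+…+x_3 = 7 is C(9,2) = 36.
Subtract solutions that violate a single cap (substitute x_i' = x_i − (cap_i+1)): x_1 ≥ 3 gives C(6,2) = 15; x_2 ≥ 6 gives C(3,2) = 3; x_3 ≥ 3 gives C(6,2) = 15. Together 33.
Add back pairs where two caps are both exceeded: 0 + 3 + 0 = 3.
By inclusion–exclusion the count is 36 − 33 + 3 = 6.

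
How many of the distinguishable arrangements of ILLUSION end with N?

1260

With the last slot taken by N, it remains to arrange the other 7 letters (ILLUSIO).
Those 7 letters have I appearing twice and L appearing twice, giving (7)!/(2!·2!) = 1260.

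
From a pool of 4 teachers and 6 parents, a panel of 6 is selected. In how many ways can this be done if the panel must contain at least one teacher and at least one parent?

209

With no constraint there are C(10,6) = 210 possible selections.
Subtract selections that omit an entire group: no teachers → C(6,6) = 1; no parents → C(4,6) = 0.
Both groups omitted at once is impossible, so 210 − 1 = 209.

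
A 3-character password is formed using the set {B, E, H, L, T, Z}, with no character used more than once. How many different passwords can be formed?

120

With no repetition, fill the 3 characters in order: 6 choices, then 5, down to 4.
That product is 6 × 5 × 4 = 120.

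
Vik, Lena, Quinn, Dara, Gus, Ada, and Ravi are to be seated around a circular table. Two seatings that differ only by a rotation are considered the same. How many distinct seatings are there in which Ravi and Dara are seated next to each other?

Glue Ravi and Dara into a block (2 internal orders). Seating 6 units around a circle gives (5)! arrangements.
So 2 × (5)! = 2 × 120 = 240.

240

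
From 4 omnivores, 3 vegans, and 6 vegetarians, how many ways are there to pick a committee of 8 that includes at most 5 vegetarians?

1266

Split by how many vegetarians are chosen (0 through 5).
Sum: C(6,0)·C(7,8) + C(6,1)·C(7,7) + C(6,2)·C(7,6) + C(6,3)·C(7,5) + C(6,4)·C(7,4) + C(6,5)·C(7,3) = 0 + 6 + 105 + 420 + 525 + 210 = 1266.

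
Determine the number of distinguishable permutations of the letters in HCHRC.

30

The 5 letters of HCHRC have repeats: C appearing twice and H appearing twice.
Dividing 5! = 120 by 2!·2! = 4 for the repeated letters gives 30.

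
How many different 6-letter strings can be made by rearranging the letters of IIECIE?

The 6 letters of IIECIE have repeats: E appearing twice and I appearing 3 times.
So there are 6! / (3!·2!) = 60 distinguishable arrangements.

60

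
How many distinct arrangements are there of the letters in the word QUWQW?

30

Letter multiplicities in QUWQW: Q×2, U×1, W×2.
The number of distinct arrangements is 5!/(2!·2!) = 120/4 = 30.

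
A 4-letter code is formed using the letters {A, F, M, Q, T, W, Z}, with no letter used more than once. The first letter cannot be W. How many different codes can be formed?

The first letter has 7−1 = 6 choices (anything except W).
The remaining 3 letters are filled from the other 6 symbols without repetition: 6 × 5 × 4 = 120.
Total: 6 × 120 = 720.

720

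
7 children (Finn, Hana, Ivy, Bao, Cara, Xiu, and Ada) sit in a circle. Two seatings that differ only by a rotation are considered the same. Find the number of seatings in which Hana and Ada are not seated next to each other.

Without the restriction there are (6)! = 720 seatings.
Those with Hana next to Ada: fuse the pair into one unit and seat 6 units around a circle — 2·(5)! = 240.
Subtracting, 720 − 240 = 480.

480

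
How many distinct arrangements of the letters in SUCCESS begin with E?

With the first slot taken by E, it remains to arrange the other 6 letters (SUCCSS).
Those 6 letters have C appearing twice and S appearing 3 times, giving (6)!/(3!·2!) = 60.

60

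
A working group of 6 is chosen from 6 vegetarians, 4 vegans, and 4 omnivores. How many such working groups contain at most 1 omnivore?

Split by how many omnivores are chosen (0 through 1).
Sum: C(4,0)·C(10,6) + C(4,1)·C(10,5) = 210 + 1008 = 1218.

1218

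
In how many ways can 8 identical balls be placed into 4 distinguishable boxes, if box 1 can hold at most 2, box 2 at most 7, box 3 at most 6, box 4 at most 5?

94

Without the upper bounds there are C(11,3) = 165 ways to split 8 among 4 boxes.
Subtract solutions that violate a single cap (substitute x_i' = x_i − (cap_i+1)): x_1 ≥ 3 gives C(8,3) = 56; x_2 ≥ 8 gives C(3,3) = 1; x_3 ≥ 7 gives C(4,3) = 4; x_4 ≥ 6 gives C(5,3) = 10. Together 71.
No two caps can be exceeded simultaneously, so the pair terms are all 0.
By inclusion–exclusion the count is 165 − 71 + 0 = 94.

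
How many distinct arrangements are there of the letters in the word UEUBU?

20

The 5 letters of UEUBU have repeats: U appearing 3 times.
The number of distinct arrangements is 5!/(3!) = 120/6 = 20.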